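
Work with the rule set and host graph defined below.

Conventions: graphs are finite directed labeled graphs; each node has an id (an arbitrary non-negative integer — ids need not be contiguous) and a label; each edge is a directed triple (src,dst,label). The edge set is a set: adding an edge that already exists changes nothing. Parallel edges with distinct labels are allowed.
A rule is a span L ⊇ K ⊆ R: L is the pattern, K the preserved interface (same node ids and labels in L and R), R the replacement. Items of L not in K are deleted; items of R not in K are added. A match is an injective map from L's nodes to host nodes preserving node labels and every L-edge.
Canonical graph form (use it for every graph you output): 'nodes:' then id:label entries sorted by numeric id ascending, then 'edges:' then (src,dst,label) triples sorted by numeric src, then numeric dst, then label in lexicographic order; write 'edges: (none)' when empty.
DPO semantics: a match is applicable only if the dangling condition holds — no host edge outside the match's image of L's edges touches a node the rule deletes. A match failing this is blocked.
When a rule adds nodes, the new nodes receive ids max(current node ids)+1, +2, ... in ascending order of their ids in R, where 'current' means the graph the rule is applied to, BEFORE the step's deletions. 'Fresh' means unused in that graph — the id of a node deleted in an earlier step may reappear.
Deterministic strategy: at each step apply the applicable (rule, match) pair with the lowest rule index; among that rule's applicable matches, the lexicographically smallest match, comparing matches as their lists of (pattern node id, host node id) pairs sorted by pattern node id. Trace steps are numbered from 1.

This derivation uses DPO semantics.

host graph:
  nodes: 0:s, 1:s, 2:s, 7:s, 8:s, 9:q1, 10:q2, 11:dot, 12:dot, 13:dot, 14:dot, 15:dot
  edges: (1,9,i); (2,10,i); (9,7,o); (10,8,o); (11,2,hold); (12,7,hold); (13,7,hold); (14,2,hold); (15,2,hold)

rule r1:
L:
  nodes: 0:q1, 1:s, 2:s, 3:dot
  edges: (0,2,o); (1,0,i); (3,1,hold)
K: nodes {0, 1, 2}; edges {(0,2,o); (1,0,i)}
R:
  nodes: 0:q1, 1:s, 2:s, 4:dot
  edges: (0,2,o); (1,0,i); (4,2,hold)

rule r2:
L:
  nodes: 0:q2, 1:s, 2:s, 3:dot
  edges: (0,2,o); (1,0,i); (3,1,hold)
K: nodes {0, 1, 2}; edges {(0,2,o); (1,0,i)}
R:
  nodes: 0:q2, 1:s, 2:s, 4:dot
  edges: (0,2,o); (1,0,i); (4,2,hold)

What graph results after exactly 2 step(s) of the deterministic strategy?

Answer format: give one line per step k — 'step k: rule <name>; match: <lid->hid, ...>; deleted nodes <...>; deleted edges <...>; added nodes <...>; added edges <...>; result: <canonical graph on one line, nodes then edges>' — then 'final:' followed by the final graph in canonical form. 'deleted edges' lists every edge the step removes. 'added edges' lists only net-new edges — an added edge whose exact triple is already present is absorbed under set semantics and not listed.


step 1: rule r2; match: 0->10, 1->2, 2->8, 3->11; deleted nodes 11; deleted edges (11,2,hold); added nodes 16; added edges (16,8,hold); result: nodes: 0:s, 1:s, 2:s, 7:s, 8:s, 9:q1, 10:q2, 12:dot, 13:dot, 14:dot, 15:dot, 16:dot edges: (1,9,i); (2,10,i); (9,7,o); (10,8,o); (12,7,hold); (13,7,hold); (14,2,hold); (15,2,hold); (16,8,hold)
step 2: rule r2; match: 0->10, 1->2, 2->8, 3->14; deleted nodes 14; deleted edges (14,2,hold); added nodes 17; added edges (17,8,hold); result: nodes: 0:s, 1:s, 2:s, 7:s, 8:s, 9:q1, 10:q2, 12:dot, 13:dot, 15:dot, 16:dot, 17:dot edges: (1,9,i); (2,10,i); (9,7,o); (10,8,o); (12,7,hold); (13,7,hold); (15,2,hold); (16,8,hold); (17,8,hold)
final:
nodes: 0:s, 1:s, 2:s, 7:s, 8:s, 9:q1, 10:q2, 12:dot, 13:dot, 15:dot, 16:dot, 17:dot
edges: (1,9,i); (2,10,i); (9,7,o); (10,8,o); (12,7,hold); (13,7,hold); (15,2,hold); (16,8,hold); (17,8,hold)


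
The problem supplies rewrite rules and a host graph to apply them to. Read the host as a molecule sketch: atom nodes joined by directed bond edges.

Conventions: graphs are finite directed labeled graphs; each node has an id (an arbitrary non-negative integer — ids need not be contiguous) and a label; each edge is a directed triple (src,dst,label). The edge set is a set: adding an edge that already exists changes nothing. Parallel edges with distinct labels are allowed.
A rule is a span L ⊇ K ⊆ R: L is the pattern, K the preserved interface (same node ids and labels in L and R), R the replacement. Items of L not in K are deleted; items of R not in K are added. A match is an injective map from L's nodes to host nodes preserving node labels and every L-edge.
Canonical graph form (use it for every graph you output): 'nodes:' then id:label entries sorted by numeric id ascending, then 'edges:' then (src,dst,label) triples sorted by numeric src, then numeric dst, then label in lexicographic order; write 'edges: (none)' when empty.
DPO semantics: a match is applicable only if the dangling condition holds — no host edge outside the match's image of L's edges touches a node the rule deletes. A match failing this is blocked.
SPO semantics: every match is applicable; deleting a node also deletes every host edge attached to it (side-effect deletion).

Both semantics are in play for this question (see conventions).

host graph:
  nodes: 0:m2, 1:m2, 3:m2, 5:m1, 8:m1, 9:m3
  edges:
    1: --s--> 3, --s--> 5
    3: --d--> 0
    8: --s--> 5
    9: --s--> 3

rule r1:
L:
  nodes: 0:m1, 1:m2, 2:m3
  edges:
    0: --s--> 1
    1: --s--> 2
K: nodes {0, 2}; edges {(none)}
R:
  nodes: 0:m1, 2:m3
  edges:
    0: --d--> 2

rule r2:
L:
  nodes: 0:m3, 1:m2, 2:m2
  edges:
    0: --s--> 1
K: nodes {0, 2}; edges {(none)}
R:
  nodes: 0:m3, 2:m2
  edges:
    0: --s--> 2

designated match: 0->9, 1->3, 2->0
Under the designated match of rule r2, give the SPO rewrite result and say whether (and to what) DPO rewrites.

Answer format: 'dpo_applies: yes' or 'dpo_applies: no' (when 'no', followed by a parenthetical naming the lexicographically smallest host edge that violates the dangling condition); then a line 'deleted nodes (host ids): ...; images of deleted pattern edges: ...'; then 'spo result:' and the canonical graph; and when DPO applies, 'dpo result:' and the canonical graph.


dpo_applies: no
(the rule deletes node 3, which keeps host edge (1,3,s) outside the match image — the dangling condition fails, DPO blocks; SPO proceeds and side-deletes such edges)
deleted nodes (host ids): 3; images of deleted pattern edges: (9,3,s)
spo result:
nodes: 0:m2, 1:m2, 5:m1, 8:m1, 9:m3
edges: (1,5,s); (8,5,s); (9,0,s)


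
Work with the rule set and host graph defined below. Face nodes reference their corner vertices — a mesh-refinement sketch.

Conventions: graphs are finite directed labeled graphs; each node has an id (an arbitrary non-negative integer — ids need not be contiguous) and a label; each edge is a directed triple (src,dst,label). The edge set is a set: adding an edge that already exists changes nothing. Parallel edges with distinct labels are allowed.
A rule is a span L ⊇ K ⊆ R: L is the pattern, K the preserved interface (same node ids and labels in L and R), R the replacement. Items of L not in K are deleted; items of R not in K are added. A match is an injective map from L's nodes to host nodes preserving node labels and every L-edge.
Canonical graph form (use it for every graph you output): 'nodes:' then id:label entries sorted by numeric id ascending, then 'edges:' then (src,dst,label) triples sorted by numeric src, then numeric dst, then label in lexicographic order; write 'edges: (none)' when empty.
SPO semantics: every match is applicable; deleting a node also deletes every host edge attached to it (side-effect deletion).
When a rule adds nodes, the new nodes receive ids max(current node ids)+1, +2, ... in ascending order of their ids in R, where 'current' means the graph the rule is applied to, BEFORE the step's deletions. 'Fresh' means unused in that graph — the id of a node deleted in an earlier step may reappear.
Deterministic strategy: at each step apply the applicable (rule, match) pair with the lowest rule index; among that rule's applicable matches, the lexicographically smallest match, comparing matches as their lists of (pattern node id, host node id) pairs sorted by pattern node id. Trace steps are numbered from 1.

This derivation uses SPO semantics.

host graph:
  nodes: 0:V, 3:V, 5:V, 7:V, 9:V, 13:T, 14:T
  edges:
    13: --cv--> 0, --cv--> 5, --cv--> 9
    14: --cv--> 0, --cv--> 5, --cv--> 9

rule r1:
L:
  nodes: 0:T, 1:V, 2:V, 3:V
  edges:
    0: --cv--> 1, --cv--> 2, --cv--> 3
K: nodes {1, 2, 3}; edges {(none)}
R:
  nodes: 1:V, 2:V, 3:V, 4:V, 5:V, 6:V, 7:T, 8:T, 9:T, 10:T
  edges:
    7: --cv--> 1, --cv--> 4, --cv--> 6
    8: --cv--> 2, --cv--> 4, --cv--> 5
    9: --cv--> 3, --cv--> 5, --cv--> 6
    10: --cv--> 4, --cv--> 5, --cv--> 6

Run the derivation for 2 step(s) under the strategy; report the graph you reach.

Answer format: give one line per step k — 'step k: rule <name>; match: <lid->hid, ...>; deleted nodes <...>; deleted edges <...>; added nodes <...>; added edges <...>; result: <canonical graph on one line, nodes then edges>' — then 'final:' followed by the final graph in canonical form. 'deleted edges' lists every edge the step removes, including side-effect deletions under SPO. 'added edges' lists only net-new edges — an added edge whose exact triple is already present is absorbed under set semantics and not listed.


step 1: rule r1; match: 0->13, 1->0, 2->5, 3->9; deleted nodes 13; deleted edges (13,0,cv); (13,5,cv); (13,9,cv); added nodes 15, 16, 17, 18, 19, 20, 21; added edges (18,0,cv); (18,15,cv); (18,17,cv); (19,5,cv); (19,15,cv); (19,16,cv); (20,9,cv); (20,16,cv); (20,17,cv); (21,15,cv); (21,16,cv); (21,17,cv); result: nodes: 0:V, 3:V, 5:V, 7:V, 9:V, 14:T, 15:V, 16:V, 17:V, 18:T, 19:T, 20:T, 21:T edges: (14,0,cv); (14,5,cv); (14,9,cv); (18,0,cv); (18,15,cv); (18,17,cv); (19,5,cv); (19,15,cv); (19,16,cv); (20,9,cv); (20,16,cv); (20,17,cv); (21,15,cv); (21,16,cv); (21,17,cv)
step 2: rule r1; match: 0->14, 1->0, 2->5, 3->9; deleted nodes 14; deleted edges (14,0,cv); (14,5,cv); (14,9,cv); added nodes 22, 23, 24, 25, 26, 27, 28; added edges (25,0,cv); (25,22,cv); (25,24,cv); (26,5,cv); (26,22,cv); (26,23,cv); (27,9,cv); (27,23,cv); (27,24,cv); (28,22,cv); (28,23,cv); (28,24,cv); result: nodes: 0:V, 3:V, 5:V, 7:V, 9:V, 15:V, 16:V, 17:V, 18:T, 19:T, 20:T, 21:T, 22:V, 23:V, 24:V, 25:T, 26:T, 27:T, 28:T edges: (18,0,cv); (18,15,cv); (18,17,cv); (19,5,cv); (19,15,cv); (19,16,cv); (20,9,cv); (20,16,cv); (20,17,cv); (21,15,cv); (21,16,cv); (21,17,cv); (25,0,cv); (25,22,cv); (25,24,cv); (26,5,cv); (26,22,cv); (26,23,cv); (27,9,cv); (27,23,cv); (27,24,cv); (28,22,cv); (28,23,cv); (28,24,cv)
final:
nodes: 0:V, 3:V, 5:V, 7:V, 9:V, 15:V, 16:V, 17:V, 18:T, 19:T, 20:T, 21:T, 22:V, 23:V, 24:V, 25:T, 26:T, 27:T, 28:T
edges: (18,0,cv); (18,15,cv); (18,17,cv); (19,5,cv); (19,15,cv); (19,16,cv); (20,9,cv); (20,16,cv); (20,17,cv); (21,15,cv); (21,16,cv); (21,17,cv); (25,0,cv); (25,22,cv); (25,24,cv); (26,5,cv); (26,22,cv); (26,23,cv); (27,9,cv); (27,23,cv); (27,24,cv); (28,22,cv); (28,23,cv); (28,24,cv)


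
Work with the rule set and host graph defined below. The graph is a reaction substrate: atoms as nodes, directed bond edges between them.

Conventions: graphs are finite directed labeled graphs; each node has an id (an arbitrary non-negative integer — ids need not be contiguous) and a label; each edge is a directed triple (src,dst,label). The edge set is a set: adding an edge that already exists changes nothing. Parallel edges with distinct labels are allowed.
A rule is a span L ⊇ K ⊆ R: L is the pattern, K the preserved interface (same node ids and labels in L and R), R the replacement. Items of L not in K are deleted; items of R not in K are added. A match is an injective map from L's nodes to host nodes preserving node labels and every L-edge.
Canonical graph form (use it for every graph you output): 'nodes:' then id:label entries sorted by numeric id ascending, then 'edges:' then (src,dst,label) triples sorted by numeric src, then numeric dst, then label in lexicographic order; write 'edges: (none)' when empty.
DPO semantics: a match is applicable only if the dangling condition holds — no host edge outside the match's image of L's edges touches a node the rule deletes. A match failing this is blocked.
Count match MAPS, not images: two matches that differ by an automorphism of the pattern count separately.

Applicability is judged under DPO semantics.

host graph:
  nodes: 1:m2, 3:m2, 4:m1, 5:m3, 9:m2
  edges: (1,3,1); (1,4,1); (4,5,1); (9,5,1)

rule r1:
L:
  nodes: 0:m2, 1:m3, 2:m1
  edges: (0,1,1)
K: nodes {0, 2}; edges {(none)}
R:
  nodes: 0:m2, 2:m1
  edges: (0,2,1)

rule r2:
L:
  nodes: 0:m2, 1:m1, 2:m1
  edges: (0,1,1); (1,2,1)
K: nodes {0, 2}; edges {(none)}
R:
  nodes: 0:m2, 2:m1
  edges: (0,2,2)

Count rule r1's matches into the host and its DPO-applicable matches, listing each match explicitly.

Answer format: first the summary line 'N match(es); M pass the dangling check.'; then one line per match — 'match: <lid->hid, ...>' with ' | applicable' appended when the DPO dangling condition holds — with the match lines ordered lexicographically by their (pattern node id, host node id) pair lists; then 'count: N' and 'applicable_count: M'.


1 match(es); 0 pass the dangling check.
match: 0->9, 1->5, 2->4
count: 1
applicable_count: 0


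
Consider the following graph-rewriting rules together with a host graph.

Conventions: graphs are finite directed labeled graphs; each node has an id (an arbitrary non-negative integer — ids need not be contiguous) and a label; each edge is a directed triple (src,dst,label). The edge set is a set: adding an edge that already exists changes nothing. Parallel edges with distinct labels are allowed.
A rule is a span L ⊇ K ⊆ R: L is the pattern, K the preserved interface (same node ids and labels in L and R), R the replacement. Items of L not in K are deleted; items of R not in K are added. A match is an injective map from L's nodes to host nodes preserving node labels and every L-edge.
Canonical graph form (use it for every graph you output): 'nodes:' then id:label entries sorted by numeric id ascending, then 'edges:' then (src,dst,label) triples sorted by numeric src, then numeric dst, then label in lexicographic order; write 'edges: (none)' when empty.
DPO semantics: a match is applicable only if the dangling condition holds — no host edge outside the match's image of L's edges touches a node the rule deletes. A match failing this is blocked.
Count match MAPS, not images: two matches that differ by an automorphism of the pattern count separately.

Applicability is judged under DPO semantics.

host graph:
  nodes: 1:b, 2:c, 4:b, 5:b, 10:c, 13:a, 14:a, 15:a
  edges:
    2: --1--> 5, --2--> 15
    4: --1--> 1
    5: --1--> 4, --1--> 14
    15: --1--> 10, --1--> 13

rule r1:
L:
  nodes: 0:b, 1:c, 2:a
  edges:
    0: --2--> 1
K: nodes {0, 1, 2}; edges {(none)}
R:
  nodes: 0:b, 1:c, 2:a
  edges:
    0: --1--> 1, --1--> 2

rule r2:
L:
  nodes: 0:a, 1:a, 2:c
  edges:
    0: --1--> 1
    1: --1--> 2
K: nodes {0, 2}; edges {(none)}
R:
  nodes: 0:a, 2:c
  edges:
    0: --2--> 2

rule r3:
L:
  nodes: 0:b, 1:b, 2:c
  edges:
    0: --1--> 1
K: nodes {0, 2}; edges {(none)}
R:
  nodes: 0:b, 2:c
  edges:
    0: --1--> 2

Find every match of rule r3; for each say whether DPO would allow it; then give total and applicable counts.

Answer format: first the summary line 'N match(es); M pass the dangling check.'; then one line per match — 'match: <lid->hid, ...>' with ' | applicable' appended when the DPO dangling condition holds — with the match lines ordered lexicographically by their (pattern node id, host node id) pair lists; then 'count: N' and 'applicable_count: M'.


4 match(es); 2 pass the dangling check.
match: 0->4, 1->1, 2->2 | applicable
match: 0->4, 1->1, 2->10 | applicable
match: 0->5, 1->4, 2->2
match: 0->5, 1->4, 2->10
count: 4
applicable_count: 2


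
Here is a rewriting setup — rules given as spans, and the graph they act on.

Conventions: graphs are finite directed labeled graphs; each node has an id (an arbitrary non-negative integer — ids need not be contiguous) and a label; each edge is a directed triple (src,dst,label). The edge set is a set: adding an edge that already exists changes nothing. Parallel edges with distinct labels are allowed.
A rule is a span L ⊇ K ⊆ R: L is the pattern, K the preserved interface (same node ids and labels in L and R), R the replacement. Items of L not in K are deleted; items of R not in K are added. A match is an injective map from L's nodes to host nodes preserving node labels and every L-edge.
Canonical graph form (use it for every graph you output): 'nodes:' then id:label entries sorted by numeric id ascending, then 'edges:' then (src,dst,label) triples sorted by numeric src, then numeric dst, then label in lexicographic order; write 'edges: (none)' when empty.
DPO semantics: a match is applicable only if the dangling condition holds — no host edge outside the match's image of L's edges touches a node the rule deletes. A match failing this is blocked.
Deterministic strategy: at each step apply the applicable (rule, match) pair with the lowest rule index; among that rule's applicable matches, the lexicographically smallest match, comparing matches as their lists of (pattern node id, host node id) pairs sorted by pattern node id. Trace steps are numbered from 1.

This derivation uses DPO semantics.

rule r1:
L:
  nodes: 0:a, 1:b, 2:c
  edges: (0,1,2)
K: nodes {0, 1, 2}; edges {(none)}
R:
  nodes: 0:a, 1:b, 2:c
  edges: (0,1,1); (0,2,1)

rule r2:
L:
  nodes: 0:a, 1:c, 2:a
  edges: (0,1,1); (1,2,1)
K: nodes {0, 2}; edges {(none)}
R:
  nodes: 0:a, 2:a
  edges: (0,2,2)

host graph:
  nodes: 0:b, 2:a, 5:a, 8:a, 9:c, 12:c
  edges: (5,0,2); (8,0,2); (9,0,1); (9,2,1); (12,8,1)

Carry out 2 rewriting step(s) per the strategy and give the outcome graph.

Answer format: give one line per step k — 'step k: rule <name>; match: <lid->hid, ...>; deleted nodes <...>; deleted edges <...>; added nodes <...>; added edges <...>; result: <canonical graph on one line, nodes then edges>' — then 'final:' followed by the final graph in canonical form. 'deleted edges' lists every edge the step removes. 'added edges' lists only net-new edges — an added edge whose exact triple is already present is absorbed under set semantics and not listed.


step 1: rule r1; match: 0->5, 1->0, 2->9; deleted nodes (none); deleted edges (5,0,2); added nodes (none); added edges (5,0,1); (5,9,1); result: nodes: 0:b, 2:a, 5:a, 8:a, 9:c, 12:c edges: (5,0,1); (5,9,1); (8,0,2); (9,0,1); (9,2,1); (12,8,1)
step 2: rule r1; match: 0->8, 1->0, 2->9; deleted nodes (none); deleted edges (8,0,2); added nodes (none); added edges (8,0,1); (8,9,1); result: nodes: 0:b, 2:a, 5:a, 8:a, 9:c, 12:c edges: (5,0,1); (5,9,1); (8,0,1); (8,9,1); (9,0,1); (9,2,1); (12,8,1)
final:
nodes: 0:b, 2:a, 5:a, 8:a, 9:c, 12:c
edges: (5,0,1); (5,9,1); (8,0,1); (8,9,1); (9,0,1); (9,2,1); (12,8,1)


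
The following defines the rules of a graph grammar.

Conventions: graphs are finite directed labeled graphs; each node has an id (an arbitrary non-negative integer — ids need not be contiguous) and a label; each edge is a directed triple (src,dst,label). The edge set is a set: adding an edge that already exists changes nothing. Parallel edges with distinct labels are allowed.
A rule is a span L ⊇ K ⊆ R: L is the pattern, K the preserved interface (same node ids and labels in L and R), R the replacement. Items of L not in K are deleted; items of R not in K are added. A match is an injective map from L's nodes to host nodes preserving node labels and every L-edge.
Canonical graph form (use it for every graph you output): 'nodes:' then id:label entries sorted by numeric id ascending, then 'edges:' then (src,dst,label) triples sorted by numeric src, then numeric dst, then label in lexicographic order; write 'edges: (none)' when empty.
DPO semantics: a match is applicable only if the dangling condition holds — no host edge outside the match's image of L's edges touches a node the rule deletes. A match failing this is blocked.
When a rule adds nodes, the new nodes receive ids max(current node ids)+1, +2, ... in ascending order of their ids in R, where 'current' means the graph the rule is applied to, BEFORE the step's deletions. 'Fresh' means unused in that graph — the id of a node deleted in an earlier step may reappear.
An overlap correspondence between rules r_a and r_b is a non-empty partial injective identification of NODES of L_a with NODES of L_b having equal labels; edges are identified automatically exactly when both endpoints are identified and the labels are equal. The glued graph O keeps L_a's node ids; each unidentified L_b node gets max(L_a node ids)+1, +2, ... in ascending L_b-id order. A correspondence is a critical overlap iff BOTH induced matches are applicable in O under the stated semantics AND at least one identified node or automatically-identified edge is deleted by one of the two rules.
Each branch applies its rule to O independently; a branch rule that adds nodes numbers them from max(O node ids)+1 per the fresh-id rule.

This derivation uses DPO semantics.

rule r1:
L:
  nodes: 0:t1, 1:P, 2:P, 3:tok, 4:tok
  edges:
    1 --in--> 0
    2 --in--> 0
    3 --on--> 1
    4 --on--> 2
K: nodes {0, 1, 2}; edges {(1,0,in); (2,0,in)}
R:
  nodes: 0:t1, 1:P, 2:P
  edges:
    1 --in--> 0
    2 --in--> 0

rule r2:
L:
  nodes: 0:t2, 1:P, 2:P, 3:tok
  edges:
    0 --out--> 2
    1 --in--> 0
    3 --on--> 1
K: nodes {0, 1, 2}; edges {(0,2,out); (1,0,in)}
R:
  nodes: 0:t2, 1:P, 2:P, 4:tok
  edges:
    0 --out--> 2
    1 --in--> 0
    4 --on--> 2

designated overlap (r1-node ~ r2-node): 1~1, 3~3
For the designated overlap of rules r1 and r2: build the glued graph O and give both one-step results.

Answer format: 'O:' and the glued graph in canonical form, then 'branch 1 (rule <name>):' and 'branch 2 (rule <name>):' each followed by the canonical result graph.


O:
nodes: 0:t1, 1:P, 2:P, 3:tok, 4:tok, 5:t2, 6:P
edges: (1,0,in); (1,5,in); (2,0,in); (3,1,on); (4,2,on); (5,6,out)
branch 1 (rule r1):
nodes: 0:t1, 1:P, 2:P, 5:t2, 6:P
edges: (1,0,in); (1,5,in); (2,0,in); (5,6,out)
branch 2 (rule r2):
nodes: 0:t1, 1:P, 2:P, 4:tok, 5:t2, 6:P, 7:tok
edges: (1,0,in); (1,5,in); (2,0,in); (4,2,on); (5,6,out); (7,6,on)


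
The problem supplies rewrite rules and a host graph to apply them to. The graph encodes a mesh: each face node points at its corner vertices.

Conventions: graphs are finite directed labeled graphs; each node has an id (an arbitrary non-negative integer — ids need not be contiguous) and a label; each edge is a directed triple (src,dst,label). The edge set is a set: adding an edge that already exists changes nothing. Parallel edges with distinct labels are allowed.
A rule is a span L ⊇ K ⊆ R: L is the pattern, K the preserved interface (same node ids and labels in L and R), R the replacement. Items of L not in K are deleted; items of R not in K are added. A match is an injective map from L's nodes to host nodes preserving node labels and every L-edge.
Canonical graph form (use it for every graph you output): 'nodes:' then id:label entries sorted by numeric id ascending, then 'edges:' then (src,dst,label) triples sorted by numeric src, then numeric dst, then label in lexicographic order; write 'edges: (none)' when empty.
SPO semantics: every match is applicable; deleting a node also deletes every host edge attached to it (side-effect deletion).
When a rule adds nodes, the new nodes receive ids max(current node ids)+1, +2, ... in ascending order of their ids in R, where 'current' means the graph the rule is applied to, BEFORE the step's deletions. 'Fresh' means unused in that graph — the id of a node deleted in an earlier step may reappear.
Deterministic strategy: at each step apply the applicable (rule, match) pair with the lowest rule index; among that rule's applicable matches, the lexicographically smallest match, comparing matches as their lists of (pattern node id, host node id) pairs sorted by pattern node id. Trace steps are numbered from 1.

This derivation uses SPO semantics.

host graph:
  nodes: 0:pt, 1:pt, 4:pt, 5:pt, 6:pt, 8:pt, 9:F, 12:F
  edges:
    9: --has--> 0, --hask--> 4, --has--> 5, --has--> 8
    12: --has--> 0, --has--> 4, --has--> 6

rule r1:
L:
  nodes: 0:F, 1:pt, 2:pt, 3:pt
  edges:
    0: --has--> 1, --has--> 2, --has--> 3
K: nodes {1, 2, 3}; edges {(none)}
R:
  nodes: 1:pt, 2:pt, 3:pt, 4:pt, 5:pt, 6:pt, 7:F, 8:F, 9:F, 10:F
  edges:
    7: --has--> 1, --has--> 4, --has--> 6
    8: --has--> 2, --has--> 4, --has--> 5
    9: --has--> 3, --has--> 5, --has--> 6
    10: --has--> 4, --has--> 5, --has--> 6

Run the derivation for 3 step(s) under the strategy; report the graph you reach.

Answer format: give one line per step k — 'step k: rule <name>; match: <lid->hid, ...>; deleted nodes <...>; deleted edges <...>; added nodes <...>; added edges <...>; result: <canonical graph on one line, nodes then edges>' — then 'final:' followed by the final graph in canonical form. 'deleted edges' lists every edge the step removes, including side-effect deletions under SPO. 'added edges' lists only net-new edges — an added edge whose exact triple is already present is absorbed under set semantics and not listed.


step 1: rule r1; match: 0->9, 1->0, 2->5, 3->8; deleted nodes 9; deleted edges (9,0,has); (9,4,hask); (9,5,has); (9,8,has); added nodes 13, 14, 15, 16, 17, 18, 19; added edges (16,0,has); (16,13,has); (16,15,has); (17,5,has); (17,13,has); (17,14,has); (18,8,has); (18,14,has); (18,15,has); (19,13,has); (19,14,has); (19,15,has); result: nodes: 0:pt, 1:pt, 4:pt, 5:pt, 6:pt, 8:pt, 12:F, 13:pt, 14:pt, 15:pt, 16:F, 17:F, 18:F, 19:F edges: (12,0,has); (12,4,has); (12,6,has); (16,0,has); (16,13,has); (16,15,has); (17,5,has); (17,13,has); (17,14,has); (18,8,has); (18,14,has); (18,15,has); (19,13,has); (19,14,has); (19,15,has)
step 2: rule r1; match: 0->12, 1->0, 2->4, 3->6; deleted nodes 12; deleted edges (12,0,has); (12,4,has); (12,6,has); added nodes 20, 21, 22, 23, 24, 25, 26; added edges (23,0,has); (23,20,has); (23,22,has); (24,4,has); (24,20,has); (24,21,has); (25,6,has); (25,21,has); (25,22,has); (26,20,has); (26,21,has); (26,22,has); result: nodes: 0:pt, 1:pt, 4:pt, 5:pt, 6:pt, 8:pt, 13:pt, 14:pt, 15:pt, 16:F, 17:F, 18:F, 19:F, 20:pt, 21:pt, 22:pt, 23:F, 24:F, 25:F, 26:F edges: (16,0,has); (16,13,has); (16,15,has); (17,5,has); (17,13,has); (17,14,has); (18,8,has); (18,14,has); (18,15,has); (19,13,has); (19,14,has); (19,15,has); (23,0,has); (23,20,has); (23,22,has); (24,4,has); (24,20,has); (24,21,has); (25,6,has); (25,21,has); (25,22,has); (26,20,has); (26,21,has); (26,22,has)
step 3: rule r1; match: 0->16, 1->0, 2->13, 3->15; deleted nodes 16; deleted edges (16,0,has); (16,13,has); (16,15,has); added nodes 27, 28, 29, 30, 31, 32, 33; added edges (30,0,has); (30,27,has); (30,29,has); (31,13,has); (31,27,has); (31,28,has); (32,15,has); (32,28,has); (32,29,has); (33,27,has); (33,28,has); (33,29,has); result: nodes: 0:pt, 1:pt, 4:pt, 5:pt, 6:pt, 8:pt, 13:pt, 14:pt, 15:pt, 17:F, 18:F, 19:F, 20:pt, 21:pt, 22:pt, 23:F, 24:F, 25:F, 26:F, 27:pt, 28:pt, 29:pt, 30:F, 31:F, 32:F, 33:F edges: (17,5,has); (17,13,has); (17,14,has); (18,8,has); (18,14,has); (18,15,has); (19,13,has); (19,14,has); (19,15,has); (23,0,has); (23,20,has); (23,22,has); (24,4,has); (24,20,has); (24,21,has); (25,6,has); (25,21,has); (25,22,has); (26,20,has); (26,21,has); (26,22,has); (30,0,has); (30,27,has); (30,29,has); (31,13,has); (31,27,has); (31,28,has); (32,15,has); (32,28,has); (32,29,has); (33,27,has); (33,28,has); (33,29,has)
final:
nodes: 0:pt, 1:pt, 4:pt, 5:pt, 6:pt, 8:pt, 13:pt, 14:pt, 15:pt, 17:F, 18:F, 19:F, 20:pt, 21:pt, 22:pt, 23:F, 24:F, 25:F, 26:F, 27:pt, 28:pt, 29:pt, 30:F, 31:F, 32:F, 33:F
edges: (17,5,has); (17,13,has); (17,14,has); (18,8,has); (18,14,has); (18,15,has); (19,13,has); (19,14,has); (19,15,has); (23,0,has); (23,20,has); (23,22,has); (24,4,has); (24,20,has); (24,21,has); (25,6,has); (25,21,has); (25,22,has); (26,20,has); (26,21,has); (26,22,has); (30,0,has); (30,27,has); (30,29,has); (31,13,has); (31,27,has); (31,28,has); (32,15,has); (32,28,has); (32,29,has); (33,27,has); (33,28,has); (33,29,has)


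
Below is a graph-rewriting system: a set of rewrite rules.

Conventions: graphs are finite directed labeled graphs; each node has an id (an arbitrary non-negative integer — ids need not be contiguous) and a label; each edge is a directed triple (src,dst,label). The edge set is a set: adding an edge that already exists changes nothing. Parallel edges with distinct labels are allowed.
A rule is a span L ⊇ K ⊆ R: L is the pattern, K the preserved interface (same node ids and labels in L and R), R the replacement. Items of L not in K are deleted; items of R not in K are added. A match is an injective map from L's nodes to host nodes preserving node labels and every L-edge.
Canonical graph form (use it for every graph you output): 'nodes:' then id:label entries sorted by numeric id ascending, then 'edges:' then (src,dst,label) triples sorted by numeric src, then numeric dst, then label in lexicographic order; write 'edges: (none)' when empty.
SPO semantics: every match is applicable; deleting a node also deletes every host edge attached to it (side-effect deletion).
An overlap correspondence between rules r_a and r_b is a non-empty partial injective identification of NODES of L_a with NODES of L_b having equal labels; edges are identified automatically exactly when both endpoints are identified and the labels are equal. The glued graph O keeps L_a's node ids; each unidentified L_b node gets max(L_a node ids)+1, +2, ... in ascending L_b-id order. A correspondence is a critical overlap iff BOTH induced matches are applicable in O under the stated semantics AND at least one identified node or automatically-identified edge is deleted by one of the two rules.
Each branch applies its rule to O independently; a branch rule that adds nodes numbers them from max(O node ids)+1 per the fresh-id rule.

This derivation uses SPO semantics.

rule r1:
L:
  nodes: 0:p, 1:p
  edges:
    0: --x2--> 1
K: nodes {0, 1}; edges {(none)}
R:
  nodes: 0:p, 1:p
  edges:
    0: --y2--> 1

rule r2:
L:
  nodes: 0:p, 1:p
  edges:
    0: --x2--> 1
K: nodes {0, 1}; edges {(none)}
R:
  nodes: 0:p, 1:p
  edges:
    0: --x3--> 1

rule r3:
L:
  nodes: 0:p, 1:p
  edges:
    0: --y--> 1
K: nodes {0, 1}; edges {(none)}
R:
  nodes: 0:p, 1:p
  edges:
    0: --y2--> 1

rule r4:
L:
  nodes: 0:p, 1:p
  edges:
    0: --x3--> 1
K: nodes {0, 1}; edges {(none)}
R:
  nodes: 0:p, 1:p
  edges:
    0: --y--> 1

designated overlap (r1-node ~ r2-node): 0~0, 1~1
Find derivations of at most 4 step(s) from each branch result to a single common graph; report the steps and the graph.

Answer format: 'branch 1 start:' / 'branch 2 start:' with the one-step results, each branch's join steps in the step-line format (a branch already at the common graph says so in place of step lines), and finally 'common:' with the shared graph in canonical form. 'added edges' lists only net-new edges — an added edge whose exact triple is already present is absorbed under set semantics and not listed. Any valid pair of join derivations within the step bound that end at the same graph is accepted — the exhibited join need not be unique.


branch 1 start:
nodes: 0:p, 1:p
edges: (0,1,y2)
branch 2 start:
nodes: 0:p, 1:p
edges: (0,1,x3)
branch 1: already at the common graph (0 steps)
branch 2 step 1: rule r4; match: 0->0, 1->1; deleted nodes (none); deleted edges (0,1,x3); added nodes (none); added edges (0,1,y); result: nodes: 0:p, 1:p edges: (0,1,y)
branch 2 step 2: rule r3; match: 0->0, 1->1; deleted nodes (none); deleted edges (0,1,y); added nodes (none); added edges (0,1,y2); result: nodes: 0:p, 1:p edges: (0,1,y2)
common:
nodes: 0:p, 1:p
edges: (0,1,y2)


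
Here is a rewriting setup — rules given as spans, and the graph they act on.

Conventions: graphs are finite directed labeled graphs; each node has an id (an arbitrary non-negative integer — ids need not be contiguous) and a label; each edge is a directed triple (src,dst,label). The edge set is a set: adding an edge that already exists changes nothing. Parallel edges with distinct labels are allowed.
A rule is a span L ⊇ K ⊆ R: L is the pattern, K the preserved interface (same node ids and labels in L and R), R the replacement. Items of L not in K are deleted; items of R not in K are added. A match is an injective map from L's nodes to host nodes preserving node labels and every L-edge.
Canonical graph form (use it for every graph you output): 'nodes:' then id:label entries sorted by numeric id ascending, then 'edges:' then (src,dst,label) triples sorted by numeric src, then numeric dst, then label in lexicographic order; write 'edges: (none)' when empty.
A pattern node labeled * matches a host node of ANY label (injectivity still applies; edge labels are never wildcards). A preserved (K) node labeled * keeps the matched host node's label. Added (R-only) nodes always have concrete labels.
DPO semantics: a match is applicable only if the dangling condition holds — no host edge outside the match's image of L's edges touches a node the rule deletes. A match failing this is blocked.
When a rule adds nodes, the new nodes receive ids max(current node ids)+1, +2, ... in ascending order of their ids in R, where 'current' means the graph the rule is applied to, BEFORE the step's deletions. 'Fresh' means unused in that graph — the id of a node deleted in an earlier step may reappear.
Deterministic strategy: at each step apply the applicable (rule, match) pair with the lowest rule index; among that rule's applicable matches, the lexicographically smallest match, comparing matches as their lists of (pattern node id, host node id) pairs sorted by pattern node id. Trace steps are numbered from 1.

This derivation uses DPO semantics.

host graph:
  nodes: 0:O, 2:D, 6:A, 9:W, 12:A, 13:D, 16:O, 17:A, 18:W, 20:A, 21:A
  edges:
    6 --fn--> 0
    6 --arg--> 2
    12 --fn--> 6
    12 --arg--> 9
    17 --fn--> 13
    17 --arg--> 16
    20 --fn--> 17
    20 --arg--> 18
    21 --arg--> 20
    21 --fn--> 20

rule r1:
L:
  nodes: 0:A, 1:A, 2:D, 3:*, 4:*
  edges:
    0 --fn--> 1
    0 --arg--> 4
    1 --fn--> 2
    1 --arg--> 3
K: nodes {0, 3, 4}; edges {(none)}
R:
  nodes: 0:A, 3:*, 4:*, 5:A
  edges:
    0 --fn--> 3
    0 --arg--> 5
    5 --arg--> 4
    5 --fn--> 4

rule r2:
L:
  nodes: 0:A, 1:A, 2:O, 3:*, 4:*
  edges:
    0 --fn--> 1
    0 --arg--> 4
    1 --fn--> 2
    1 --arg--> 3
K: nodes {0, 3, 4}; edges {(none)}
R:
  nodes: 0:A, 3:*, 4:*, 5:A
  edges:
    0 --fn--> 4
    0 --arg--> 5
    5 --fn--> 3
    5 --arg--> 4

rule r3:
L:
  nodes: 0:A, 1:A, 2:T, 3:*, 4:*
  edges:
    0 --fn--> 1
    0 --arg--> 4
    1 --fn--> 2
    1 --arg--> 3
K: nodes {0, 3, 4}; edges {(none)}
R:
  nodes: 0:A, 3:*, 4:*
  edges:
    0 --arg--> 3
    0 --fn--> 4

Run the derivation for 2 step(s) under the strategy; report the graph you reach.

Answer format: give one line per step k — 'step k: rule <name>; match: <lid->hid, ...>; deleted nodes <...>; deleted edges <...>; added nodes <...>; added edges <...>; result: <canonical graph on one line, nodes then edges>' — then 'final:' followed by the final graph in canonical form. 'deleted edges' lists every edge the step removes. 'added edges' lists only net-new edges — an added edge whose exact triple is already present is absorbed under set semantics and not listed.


step 1: rule r1; match: 0->20, 1->17, 2->13, 3->16, 4->18; deleted nodes 13, 17; deleted edges (17,13,fn); (17,16,arg); (20,17,fn); (20,18,arg); added nodes 22; added edges (20,16,fn); (20,22,arg); (22,18,arg); (22,18,fn); result: nodes: 0:O, 2:D, 6:A, 9:W, 12:A, 16:O, 18:W, 20:A, 21:A, 22:A edges: (6,0,fn); (6,2,arg); (12,6,fn); (12,9,arg); (20,16,fn); (20,22,arg); (21,20,arg); (21,20,fn); (22,18,arg); (22,18,fn)
step 2: rule r2; match: 0->12, 1->6, 2->0, 3->2, 4->9; deleted nodes 0, 6; deleted edges (6,0,fn); (6,2,arg); (12,6,fn); (12,9,arg); added nodes 23; added edges (12,9,fn); (12,23,arg); (23,2,fn); (23,9,arg); result: nodes: 2:D, 9:W, 12:A, 16:O, 18:W, 20:A, 21:A, 22:A, 23:A edges: (12,9,fn); (12,23,arg); (20,16,fn); (20,22,arg); (21,20,arg); (21,20,fn); (22,18,arg); (22,18,fn); (23,2,fn); (23,9,arg)
final:
nodes: 2:D, 9:W, 12:A, 16:O, 18:W, 20:A, 21:A, 22:A, 23:A
edges: (12,9,fn); (12,23,arg); (20,16,fn); (20,22,arg); (21,20,arg); (21,20,fn); (22,18,arg); (22,18,fn); (23,2,fn); (23,9,arg)


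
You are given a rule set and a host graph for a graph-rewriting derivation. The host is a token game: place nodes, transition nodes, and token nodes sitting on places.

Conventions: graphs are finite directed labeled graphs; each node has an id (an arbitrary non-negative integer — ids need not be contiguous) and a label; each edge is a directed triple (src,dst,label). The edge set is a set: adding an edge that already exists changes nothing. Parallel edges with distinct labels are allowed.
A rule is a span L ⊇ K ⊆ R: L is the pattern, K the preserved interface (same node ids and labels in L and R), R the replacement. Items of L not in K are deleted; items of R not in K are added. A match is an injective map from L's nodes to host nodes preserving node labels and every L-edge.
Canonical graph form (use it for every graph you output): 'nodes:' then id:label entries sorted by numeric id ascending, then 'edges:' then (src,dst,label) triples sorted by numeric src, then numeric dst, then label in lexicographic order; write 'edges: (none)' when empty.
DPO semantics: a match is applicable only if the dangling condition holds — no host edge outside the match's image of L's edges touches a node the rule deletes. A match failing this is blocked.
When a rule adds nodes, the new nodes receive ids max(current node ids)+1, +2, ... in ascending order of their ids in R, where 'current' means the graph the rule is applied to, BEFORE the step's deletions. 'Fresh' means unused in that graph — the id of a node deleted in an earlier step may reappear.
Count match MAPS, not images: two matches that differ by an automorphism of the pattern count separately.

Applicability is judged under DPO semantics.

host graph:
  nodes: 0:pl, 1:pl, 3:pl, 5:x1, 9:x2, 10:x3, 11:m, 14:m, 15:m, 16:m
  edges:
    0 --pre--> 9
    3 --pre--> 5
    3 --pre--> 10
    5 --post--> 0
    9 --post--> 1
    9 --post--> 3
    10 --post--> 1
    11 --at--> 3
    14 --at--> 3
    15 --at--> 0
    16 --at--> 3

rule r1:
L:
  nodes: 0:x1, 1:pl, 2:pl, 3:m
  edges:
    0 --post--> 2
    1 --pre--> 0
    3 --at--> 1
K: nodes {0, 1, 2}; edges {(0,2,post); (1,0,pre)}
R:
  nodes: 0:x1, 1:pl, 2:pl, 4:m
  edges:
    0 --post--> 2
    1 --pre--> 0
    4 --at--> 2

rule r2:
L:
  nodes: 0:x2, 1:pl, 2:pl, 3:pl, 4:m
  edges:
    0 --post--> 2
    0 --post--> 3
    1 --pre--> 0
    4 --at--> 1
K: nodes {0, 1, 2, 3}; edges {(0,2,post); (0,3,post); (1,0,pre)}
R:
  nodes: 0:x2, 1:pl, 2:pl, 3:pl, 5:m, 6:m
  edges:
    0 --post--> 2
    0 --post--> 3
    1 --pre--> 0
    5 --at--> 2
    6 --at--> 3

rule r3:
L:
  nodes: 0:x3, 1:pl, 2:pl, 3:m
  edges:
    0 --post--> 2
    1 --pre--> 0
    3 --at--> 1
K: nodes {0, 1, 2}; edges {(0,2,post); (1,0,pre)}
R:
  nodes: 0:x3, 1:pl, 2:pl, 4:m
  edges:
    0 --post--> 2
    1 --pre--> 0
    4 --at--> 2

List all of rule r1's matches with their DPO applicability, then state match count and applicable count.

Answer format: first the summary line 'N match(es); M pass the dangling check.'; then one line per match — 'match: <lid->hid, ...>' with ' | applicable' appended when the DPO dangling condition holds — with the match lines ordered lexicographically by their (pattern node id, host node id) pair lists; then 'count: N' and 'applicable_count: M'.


3 match(es); 3 pass the dangling check.
match: 0->5, 1->3, 2->0, 3->11 | applicable
match: 0->5, 1->3, 2->0, 3->14 | applicable
match: 0->5, 1->3, 2->0, 3->16 | applicable
count: 3
applicable_count: 3


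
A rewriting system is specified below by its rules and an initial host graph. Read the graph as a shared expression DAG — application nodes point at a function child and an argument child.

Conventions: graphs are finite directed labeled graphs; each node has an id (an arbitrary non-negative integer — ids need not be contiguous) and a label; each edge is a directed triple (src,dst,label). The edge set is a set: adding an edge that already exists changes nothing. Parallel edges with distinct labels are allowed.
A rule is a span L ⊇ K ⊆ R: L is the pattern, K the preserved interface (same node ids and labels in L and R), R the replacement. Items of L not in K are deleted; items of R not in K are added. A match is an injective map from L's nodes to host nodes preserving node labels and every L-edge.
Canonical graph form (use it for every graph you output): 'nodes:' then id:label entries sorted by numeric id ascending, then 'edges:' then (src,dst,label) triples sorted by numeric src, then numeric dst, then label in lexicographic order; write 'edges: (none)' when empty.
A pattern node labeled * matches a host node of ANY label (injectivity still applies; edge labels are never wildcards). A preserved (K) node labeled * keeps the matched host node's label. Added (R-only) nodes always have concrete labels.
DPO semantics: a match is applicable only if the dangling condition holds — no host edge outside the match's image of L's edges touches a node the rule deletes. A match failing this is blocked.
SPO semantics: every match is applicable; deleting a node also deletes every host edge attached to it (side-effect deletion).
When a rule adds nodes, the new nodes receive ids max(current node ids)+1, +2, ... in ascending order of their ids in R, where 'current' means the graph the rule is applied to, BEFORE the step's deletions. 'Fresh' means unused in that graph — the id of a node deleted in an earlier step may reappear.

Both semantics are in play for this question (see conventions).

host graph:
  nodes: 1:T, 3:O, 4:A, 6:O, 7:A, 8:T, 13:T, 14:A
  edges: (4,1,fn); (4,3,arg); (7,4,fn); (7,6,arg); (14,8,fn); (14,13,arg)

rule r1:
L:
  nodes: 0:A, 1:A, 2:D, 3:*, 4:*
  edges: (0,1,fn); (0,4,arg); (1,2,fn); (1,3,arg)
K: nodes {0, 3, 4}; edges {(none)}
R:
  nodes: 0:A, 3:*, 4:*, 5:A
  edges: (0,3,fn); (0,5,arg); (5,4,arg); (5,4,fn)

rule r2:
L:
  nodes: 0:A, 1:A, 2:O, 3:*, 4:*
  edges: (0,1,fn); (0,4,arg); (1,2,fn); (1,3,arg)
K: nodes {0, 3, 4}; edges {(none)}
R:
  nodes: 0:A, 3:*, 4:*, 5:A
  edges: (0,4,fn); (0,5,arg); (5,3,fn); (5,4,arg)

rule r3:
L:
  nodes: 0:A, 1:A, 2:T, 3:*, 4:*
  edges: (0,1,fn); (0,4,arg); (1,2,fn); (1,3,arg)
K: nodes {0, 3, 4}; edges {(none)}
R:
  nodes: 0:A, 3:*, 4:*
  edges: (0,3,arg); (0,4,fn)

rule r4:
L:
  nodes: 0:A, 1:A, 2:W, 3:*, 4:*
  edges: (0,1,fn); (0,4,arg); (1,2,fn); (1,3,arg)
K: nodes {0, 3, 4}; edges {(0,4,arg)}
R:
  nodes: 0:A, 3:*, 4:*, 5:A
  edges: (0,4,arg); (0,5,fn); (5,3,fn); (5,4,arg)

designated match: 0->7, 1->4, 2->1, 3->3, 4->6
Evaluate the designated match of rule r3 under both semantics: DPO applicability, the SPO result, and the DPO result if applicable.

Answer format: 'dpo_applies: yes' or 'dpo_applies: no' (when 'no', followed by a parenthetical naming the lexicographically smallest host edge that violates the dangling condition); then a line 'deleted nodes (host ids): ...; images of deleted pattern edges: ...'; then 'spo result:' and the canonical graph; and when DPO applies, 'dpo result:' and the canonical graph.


dpo_applies: yes
deleted nodes (host ids): 1, 4; images of deleted pattern edges: (4,1,fn); (4,3,arg); (7,4,fn); (7,6,arg)
spo result:
nodes: 3:O, 6:O, 7:A, 8:T, 13:T, 14:A
edges: (7,3,arg); (7,6,fn); (14,8,fn); (14,13,arg)
dpo result:
nodes: 3:O, 6:O, 7:A, 8:T, 13:T, 14:A
edges: (7,3,arg); (7,6,fn); (14,8,fn); (14,13,arg)
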